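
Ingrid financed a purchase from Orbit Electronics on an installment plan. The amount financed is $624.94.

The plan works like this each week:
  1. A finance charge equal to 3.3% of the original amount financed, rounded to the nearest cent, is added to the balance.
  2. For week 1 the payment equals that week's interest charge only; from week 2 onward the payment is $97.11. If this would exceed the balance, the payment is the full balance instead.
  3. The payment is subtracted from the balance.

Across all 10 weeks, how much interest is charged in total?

# | Opening | Interest | Payment | End bal
1 | $624.94 | $20.62 | $20.62 | $624.94
2 | $624.94 | $20.62 | $97.11 | $548.45
3 | $548.45 | $20.62 | $97.11 | $471.96
4 | $471.96 | $20.62 | $97.11 | $395.47
5 | $395.47 | $20.62 | $97.11 | $318.98
6 | $318.98 | $20.62 | $97.11 | $242.49
7 | $242.49 | $20.62 | $97.11 | $166.00
8 | $166.00 | $20.62 | $97.11 | $89.51
9 | $89.51 | $20.62 | $97.11 | $13.02
10 | $13.02 | $20.62 | $33.64 | $0.00
Total interest: $20.62 + $20.62 + $20.62 + $20.62 + $20.62 + $20.62 + $20.62 + $20.62 + $20.62 + $20.62 = $206.20

$206.20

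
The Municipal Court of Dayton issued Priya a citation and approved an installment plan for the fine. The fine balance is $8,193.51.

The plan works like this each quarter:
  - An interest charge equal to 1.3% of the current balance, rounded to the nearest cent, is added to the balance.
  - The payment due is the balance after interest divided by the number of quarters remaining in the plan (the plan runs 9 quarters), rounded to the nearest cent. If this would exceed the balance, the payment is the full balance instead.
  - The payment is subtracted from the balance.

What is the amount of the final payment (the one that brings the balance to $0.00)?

Quarter 1: opening $8,193.51; interest $106.52 → $8,300.03; payment $922.23; balance $7,377.80
Quarter 2: opening $7,377.80; interest $95.91 → $7,473.71; payment $934.21; balance $6,539.50
Quarter 3: opening $6,539.50; interest $85.01 → $6,624.51; payment $946.36; balance $5,678.15
Quarter 4: opening $5,678.15; interest $73.82 → $5,751.97; payment $958.66; balance $4,793.31
Quarter 5: opening $4,793.31; interest $62.31 → $4,855.62; payment $971.12; balance $3,884.50
Quarter 6: opening $3,884.50; interest $50.50 → $3,935.00; payment $983.75; balance $2,951.25
Quarter 7: opening $2,951.25; interest $38.37 → $2,989.62; payment $996.54; balance $1,993.08
Quarter 8: opening $1,993.08; interest $25.91 → $2,018.99; payment $1,009.50; balance $1,009.49
Quarter 9: opening $1,009.49; interest $13.12 → $1,022.61; payment $1,022.61; balance $0.00

$1,022.61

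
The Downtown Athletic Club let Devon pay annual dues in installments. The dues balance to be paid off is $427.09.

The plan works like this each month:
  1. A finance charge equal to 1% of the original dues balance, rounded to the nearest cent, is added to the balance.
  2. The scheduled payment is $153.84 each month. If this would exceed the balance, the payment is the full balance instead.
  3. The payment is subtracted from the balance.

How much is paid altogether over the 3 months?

$439.90

Month 1: opening $427.09; interest $4.27 → $431.36; payment $153.84; balance $277.52
Month 2: opening $277.52; interest $4.27 → $281.79; payment $153.84; balance $127.95
Month 3: opening $127.95; interest $4.27 → $132.22; payment $132.22; balance $0.00
Total paid: $439.90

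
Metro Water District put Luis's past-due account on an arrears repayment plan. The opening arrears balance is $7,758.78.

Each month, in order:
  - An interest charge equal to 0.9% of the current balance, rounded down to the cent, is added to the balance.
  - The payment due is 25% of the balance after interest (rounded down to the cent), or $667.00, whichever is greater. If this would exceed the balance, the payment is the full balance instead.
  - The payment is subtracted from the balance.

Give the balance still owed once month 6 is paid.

$1,250.50

# | Opening | Interest | Payment | End bal
1 | $7,758.78 | $69.82 | $1,957.15 | $5,871.45
2 | $5,871.45 | $52.84 | $1,481.07 | $4,443.22
3 | $4,443.22 | $39.98 | $1,120.80 | $3,362.40
4 | $3,362.40 | $30.26 | $848.16 | $2,544.50
5 | $2,544.50 | $22.90 | $667.00 | $1,900.40
6 | $1,900.40 | $17.10 | $667.00 | $1,250.50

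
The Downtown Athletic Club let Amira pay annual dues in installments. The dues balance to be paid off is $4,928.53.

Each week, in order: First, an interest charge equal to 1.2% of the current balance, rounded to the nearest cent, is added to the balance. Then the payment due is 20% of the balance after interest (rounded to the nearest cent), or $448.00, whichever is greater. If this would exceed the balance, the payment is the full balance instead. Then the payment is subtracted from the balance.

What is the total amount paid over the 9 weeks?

Week 1: $4,928.53 +$59.14 interest = $4,987.67; pay $997.53 → $3,990.14
Week 2: $3,990.14 +$47.88 interest = $4,038.02; pay $807.60 → $3,230.42
Week 3: $3,230.42 +$38.77 interest = $3,269.19; pay $653.84 → $2,615.35
Week 4: $2,615.35 +$31.38 interest = $2,646.73; pay $529.35 → $2,117.38
Week 5: $2,117.38 +$25.41 interest = $2,142.79; pay $448.00 → $1,694.79
Week 6: $1,694.79 +$20.34 interest = $1,715.13; pay $448.00 → $1,267.13
Week 7: $1,267.13 +$15.21 interest = $1,282.34; pay $448.00 → $834.34
Week 8: $834.34 +$10.01 interest = $844.35; pay $448.00 → $396.35
Week 9: $396.35 +$4.76 interest = $401.11; pay $401.11 → $0.00
Total paid: $5,181.43

$5,181.43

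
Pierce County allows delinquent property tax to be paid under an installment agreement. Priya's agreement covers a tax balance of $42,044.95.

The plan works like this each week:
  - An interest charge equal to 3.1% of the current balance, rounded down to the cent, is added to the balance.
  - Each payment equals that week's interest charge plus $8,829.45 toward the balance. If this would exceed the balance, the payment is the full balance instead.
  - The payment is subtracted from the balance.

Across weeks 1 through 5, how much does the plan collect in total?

# | Opening | Interest | Payment | End bal
1 | $42,044.95 | $1,303.39 | $10,132.84 | $33,215.50
2 | $33,215.50 | $1,029.68 | $9,859.13 | $24,386.05
3 | $24,386.05 | $755.96 | $9,585.41 | $15,556.60
4 | $15,556.60 | $482.25 | $9,311.70 | $6,727.15
5 | $6,727.15 | $208.54 | $6,935.69 | $0.00
Total paid: $45,824.77

$45,824.77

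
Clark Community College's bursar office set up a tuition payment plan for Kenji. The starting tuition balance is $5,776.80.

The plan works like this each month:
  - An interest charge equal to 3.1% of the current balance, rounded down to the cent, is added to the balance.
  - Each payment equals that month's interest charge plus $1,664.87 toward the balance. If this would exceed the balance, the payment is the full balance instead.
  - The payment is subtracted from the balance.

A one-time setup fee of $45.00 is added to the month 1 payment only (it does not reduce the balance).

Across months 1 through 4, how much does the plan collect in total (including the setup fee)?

$6,228.43

Month 1: $5,776.80 +$179.08 interest = $5,955.88; pay $1,843.95 (+ $45.00 fee) → $4,111.93
Month 2: $4,111.93 +$127.46 interest = $4,239.39; pay $1,792.33 → $2,447.06
Month 3: $2,447.06 +$75.85 interest = $2,522.91; pay $1,740.72 → $782.19
Month 4: $782.19 +$24.24 interest = $806.43; pay $806.43 → $0.00
Total paid: $6,228.43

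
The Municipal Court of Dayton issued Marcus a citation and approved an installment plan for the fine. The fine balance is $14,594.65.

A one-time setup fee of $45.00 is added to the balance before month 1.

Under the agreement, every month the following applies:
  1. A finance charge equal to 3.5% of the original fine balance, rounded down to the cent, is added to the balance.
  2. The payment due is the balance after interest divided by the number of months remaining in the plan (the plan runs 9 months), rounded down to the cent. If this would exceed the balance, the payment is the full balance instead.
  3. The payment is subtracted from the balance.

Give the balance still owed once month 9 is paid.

# | Opening | Interest | Payment | End bal
1 | $14,639.65 | $510.81 | $1,683.38 | $13,467.08
2 | $13,467.08 | $510.81 | $1,747.23 | $12,230.66
3 | $12,230.66 | $510.81 | $1,820.21 | $10,921.26
4 | $10,921.26 | $510.81 | $1,905.34 | $9,526.73
5 | $9,526.73 | $510.81 | $2,007.50 | $8,030.04
6 | $8,030.04 | $510.81 | $2,135.21 | $6,405.64
7 | $6,405.64 | $510.81 | $2,305.48 | $4,610.97
8 | $4,610.97 | $510.81 | $2,560.89 | $2,560.89
9 | $2,560.89 | $510.81 | $3,071.70 | $0.00

$0.00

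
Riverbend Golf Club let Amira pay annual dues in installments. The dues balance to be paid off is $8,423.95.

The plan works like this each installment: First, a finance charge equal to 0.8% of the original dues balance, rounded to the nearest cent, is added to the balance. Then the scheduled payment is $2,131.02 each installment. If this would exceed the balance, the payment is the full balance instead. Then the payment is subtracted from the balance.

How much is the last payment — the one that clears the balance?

Installment 1: $8,423.95 +$67.39 interest = $8,491.34; pay $2,131.02 → $6,360.32
Installment 2: $6,360.32 +$67.39 interest = $6,427.71; pay $2,131.02 → $4,296.69
Installment 3: $4,296.69 +$67.39 interest = $4,364.08; pay $2,131.02 → $2,233.06
Installment 4: $2,233.06 +$67.39 interest = $2,300.45; pay $2,131.02 → $169.43
Installment 5: $169.43 +$67.39 interest = $236.82; pay $236.82 → $0.00

$236.82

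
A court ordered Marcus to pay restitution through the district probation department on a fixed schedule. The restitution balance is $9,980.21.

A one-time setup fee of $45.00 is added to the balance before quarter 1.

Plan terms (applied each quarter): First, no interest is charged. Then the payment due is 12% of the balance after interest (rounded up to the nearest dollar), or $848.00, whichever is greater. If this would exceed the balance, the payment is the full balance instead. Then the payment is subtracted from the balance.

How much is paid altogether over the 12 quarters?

# | Opening | Payment | End bal
1 | $10,025.21 | $1,204.00 | $8,821.21
2 | $8,821.21 | $1,059.00 | $7,762.21
3 | $7,762.21 | $932.00 | $6,830.21
4 | $6,830.21 | $848.00 | $5,982.21
5 | $5,982.21 | $848.00 | $5,134.21
6 | $5,134.21 | $848.00 | $4,286.21
7 | $4,286.21 | $848.00 | $3,438.21
8 | $3,438.21 | $848.00 | $2,590.21
9 | $2,590.21 | $848.00 | $1,742.21
10 | $1,742.21 | $848.00 | $894.21
11 | $894.21 | $848.00 | $46.21
12 | $46.21 | $46.21 | $0.00
Total paid: $10,025.21

$10,025.21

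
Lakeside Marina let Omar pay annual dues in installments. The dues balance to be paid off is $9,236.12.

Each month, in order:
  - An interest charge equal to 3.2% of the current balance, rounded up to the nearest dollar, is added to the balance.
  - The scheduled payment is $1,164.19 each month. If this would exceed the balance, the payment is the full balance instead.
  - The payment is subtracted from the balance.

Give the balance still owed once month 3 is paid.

$6,547.55

Month 1: opening $9,236.12; interest $296.00 → $9,532.12; payment $1,164.19; balance $8,367.93
Month 2: opening $8,367.93; interest $268.00 → $8,635.93; payment $1,164.19; balance $7,471.74
Month 3: opening $7,471.74; interest $240.00 → $7,711.74; payment $1,164.19; balance $6,547.55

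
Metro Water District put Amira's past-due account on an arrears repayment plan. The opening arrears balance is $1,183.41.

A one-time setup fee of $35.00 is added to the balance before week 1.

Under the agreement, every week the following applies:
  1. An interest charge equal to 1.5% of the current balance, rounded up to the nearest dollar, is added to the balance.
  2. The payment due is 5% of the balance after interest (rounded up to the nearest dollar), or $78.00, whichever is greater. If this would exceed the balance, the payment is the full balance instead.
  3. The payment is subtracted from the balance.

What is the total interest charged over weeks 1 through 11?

$154.00

# | Opening | Interest | Payment | End bal
1 | $1,218.41 | $19.00 | $78.00 | $1,159.41
2 | $1,159.41 | $18.00 | $78.00 | $1,099.41
3 | $1,099.41 | $17.00 | $78.00 | $1,038.41
4 | $1,038.41 | $16.00 | $78.00 | $976.41
5 | $976.41 | $15.00 | $78.00 | $913.41
6 | $913.41 | $14.00 | $78.00 | $849.41
7 | $849.41 | $13.00 | $78.00 | $784.41
8 | $784.41 | $12.00 | $78.00 | $718.41
9 | $718.41 | $11.00 | $78.00 | $651.41
10 | $651.41 | $10.00 | $78.00 | $583.41
11 | $583.41 | $9.00 | $78.00 | $514.41
Total interest: $19.00 + $18.00 + $17.00 + $16.00 + $15.00 + $14.00 + $13.00 + $12.00 + $11.00 + $10.00 + $9.00 = $154.00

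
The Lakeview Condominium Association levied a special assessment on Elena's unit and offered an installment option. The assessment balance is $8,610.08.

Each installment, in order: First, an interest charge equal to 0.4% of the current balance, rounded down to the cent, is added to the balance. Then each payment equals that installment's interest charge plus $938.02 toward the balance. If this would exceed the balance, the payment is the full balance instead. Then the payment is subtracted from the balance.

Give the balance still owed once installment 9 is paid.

Installment 1: opening $8,610.08; interest $34.44 → $8,644.52; payment $972.46; balance $7,672.06
Installment 2: opening $7,672.06; interest $30.68 → $7,702.74; payment $968.70; balance $6,734.04
Installment 3: opening $6,734.04; interest $26.93 → $6,760.97; payment $964.95; balance $5,796.02
Installment 4: opening $5,796.02; interest $23.18 → $5,819.20; payment $961.20; balance $4,858.00
Installment 5: opening $4,858.00; interest $19.43 → $4,877.43; payment $957.45; balance $3,919.98
Installment 6: opening $3,919.98; interest $15.67 → $3,935.65; payment $953.69; balance $2,981.96
Installment 7: opening $2,981.96; interest $11.92 → $2,993.88; payment $949.94; balance $2,043.94
Installment 8: opening $2,043.94; interest $8.17 → $2,052.11; payment $946.19; balance $1,105.92
Installment 9: opening $1,105.92; interest $4.42 → $1,110.34; payment $942.44; balance $167.90

$167.90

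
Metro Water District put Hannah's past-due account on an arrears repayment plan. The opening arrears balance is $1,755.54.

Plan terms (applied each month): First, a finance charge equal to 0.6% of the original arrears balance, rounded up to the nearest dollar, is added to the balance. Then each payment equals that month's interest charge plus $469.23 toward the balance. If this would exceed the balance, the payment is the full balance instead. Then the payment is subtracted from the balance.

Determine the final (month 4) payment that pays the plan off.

$358.85

Month 1: opening $1,755.54; interest $11.00 → $1,766.54; payment $480.23; balance $1,286.31
Month 2: opening $1,286.31; interest $11.00 → $1,297.31; payment $480.23; balance $817.08
Month 3: opening $817.08; interest $11.00 → $828.08; payment $480.23; balance $347.85
Month 4: opening $347.85; interest $11.00 → $358.85; payment $358.85; balance $0.00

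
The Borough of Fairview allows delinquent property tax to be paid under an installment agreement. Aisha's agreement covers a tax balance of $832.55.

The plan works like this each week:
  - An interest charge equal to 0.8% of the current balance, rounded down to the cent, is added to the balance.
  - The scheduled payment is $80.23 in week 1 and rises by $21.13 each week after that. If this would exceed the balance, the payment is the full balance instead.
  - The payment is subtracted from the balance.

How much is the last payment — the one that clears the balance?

Week 1: $832.55 +$6.66 interest = $839.21; pay $80.23 → $758.98
Week 2: $758.98 +$6.07 interest = $765.05; pay $101.36 → $663.69
Week 3: $663.69 +$5.30 interest = $668.99; pay $122.49 → $546.50
Week 4: $546.50 +$4.37 interest = $550.87; pay $143.62 → $407.25
Week 5: $407.25 +$3.25 interest = $410.50; pay $164.75 → $245.75
Week 6: $245.75 +$1.96 interest = $247.71; pay $185.88 → $61.83
Week 7: $61.83 +$0.49 interest = $62.32; pay $62.32 → $0.00

$62.32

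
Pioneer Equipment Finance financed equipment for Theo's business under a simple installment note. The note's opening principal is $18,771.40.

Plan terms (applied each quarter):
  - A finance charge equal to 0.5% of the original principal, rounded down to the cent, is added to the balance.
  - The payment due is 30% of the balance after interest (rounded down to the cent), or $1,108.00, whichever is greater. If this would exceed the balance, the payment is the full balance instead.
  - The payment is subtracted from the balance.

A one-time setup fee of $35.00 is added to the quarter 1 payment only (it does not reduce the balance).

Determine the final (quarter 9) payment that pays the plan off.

Quarter 1: $18,771.40 +$93.85 interest = $18,865.25; pay $5,659.57 (+ $35.00 fee) → $13,205.68
Quarter 2: $13,205.68 +$93.85 interest = $13,299.53; pay $3,989.85 → $9,309.68
Quarter 3: $9,309.68 +$93.85 interest = $9,403.53; pay $2,821.05 → $6,582.48
Quarter 4: $6,582.48 +$93.85 interest = $6,676.33; pay $2,002.89 → $4,673.44
Quarter 5: $4,673.44 +$93.85 interest = $4,767.29; pay $1,430.18 → $3,337.11
Quarter 6: $3,337.11 +$93.85 interest = $3,430.96; pay $1,108.00 → $2,322.96
Quarter 7: $2,322.96 +$93.85 interest = $2,416.81; pay $1,108.00 → $1,308.81
Quarter 8: $1,308.81 +$93.85 interest = $1,402.66; pay $1,108.00 → $294.66
Quarter 9: $294.66 +$93.85 interest = $388.51; pay $388.51 → $0.00

$388.51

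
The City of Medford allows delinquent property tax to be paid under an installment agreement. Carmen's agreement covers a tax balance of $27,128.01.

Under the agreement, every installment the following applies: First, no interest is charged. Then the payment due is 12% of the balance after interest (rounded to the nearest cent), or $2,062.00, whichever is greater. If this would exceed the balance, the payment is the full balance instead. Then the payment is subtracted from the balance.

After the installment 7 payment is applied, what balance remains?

Installment 1: opening $27,128.01; payment $3,255.36; balance $23,872.65
Installment 2: opening $23,872.65; payment $2,864.72; balance $21,007.93
Installment 3: opening $21,007.93; payment $2,520.95; balance $18,486.98
Installment 4: opening $18,486.98; payment $2,218.44; balance $16,268.54
Installment 5: opening $16,268.54; payment $2,062.00; balance $14,206.54
Installment 6: opening $14,206.54; payment $2,062.00; balance $12,144.54
Installment 7: opening $12,144.54; payment $2,062.00; balance $10,082.54

$10,082.54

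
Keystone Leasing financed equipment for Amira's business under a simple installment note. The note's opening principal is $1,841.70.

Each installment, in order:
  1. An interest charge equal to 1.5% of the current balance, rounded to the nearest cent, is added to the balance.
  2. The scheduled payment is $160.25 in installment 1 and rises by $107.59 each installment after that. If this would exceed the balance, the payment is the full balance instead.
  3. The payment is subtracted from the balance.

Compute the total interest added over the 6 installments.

Installment 1: $1,841.70 +$27.63 interest = $1,869.33; pay $160.25 → $1,709.08
Installment 2: $1,709.08 +$25.64 interest = $1,734.72; pay $267.84 → $1,466.88
Installment 3: $1,466.88 +$22.00 interest = $1,488.88; pay $375.43 → $1,113.45
Installment 4: $1,113.45 +$16.70 interest = $1,130.15; pay $483.02 → $647.13
Installment 5: $647.13 +$9.71 interest = $656.84; pay $590.61 → $66.23
Installment 6: $66.23 +$0.99 interest = $67.22; pay $67.22 → $0.00
Total interest: $27.63 + $25.64 + $22.00 + $16.70 + $9.71 + $0.99 = $102.67

$102.67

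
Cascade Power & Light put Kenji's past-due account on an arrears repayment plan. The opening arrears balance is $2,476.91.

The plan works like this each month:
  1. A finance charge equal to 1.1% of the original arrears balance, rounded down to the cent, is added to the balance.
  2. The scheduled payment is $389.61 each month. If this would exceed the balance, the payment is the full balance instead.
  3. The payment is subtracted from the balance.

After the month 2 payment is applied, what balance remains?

Month 1: $2,476.91 +$27.24 interest = $2,504.15; pay $389.61 → $2,114.54
Month 2: $2,114.54 +$27.24 interest = $2,141.78; pay $389.61 → $1,752.17

$1,752.17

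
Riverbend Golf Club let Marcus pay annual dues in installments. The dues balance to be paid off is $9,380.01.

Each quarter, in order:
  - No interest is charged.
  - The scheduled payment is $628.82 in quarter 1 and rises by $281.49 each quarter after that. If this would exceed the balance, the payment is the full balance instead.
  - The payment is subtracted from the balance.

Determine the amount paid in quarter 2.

$910.31

# | Opening | Payment | End bal
1 | $9,380.01 | $628.82 | $8,751.19
2 | $8,751.19 | $910.31 | $7,840.88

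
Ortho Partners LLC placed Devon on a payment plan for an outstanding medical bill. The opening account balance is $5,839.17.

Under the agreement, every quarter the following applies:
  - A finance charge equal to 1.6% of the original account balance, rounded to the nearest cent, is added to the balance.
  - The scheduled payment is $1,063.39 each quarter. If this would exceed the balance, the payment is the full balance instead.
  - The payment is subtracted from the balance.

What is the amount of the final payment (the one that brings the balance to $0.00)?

Quarter 1: opening $5,839.17; interest $93.43 → $5,932.60; payment $1,063.39; balance $4,869.21
Quarter 2: opening $4,869.21; interest $93.43 → $4,962.64; payment $1,063.39; balance $3,899.25
Quarter 3: opening $3,899.25; interest $93.43 → $3,992.68; payment $1,063.39; balance $2,929.29
Quarter 4: opening $2,929.29; interest $93.43 → $3,022.72; payment $1,063.39; balance $1,959.33
Quarter 5: opening $1,959.33; interest $93.43 → $2,052.76; payment $1,063.39; balance $989.37
Quarter 6: opening $989.37; interest $93.43 → $1,082.80; payment $1,063.39; balance $19.41
Quarter 7: opening $19.41; interest $93.43 → $112.84; payment $112.84; balance $0.00

$112.84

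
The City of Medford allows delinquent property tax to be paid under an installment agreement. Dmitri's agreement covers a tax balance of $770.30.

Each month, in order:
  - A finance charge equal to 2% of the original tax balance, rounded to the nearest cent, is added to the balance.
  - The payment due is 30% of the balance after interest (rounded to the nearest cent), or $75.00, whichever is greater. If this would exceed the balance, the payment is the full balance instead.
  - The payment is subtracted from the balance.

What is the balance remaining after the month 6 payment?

$93.09

# | Opening | Interest | Payment | End bal
1 | $770.30 | $15.41 | $235.71 | $550.00
2 | $550.00 | $15.41 | $169.62 | $395.79
3 | $395.79 | $15.41 | $123.36 | $287.84
4 | $287.84 | $15.41 | $90.98 | $212.27
5 | $212.27 | $15.41 | $75.00 | $152.68
6 | $152.68 | $15.41 | $75.00 | $93.09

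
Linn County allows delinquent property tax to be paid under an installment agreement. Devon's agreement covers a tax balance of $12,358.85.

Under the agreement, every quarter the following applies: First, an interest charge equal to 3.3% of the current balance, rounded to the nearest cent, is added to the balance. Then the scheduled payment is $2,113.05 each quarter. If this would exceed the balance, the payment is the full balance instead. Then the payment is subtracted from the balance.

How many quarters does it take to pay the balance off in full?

Quarter 1: opening $12,358.85; interest $407.84 → $12,766.69; payment $2,113.05; balance $10,653.64
Quarter 2: opening $10,653.64; interest $351.57 → $11,005.21; payment $2,113.05; balance $8,892.16
Quarter 3: opening $8,892.16; interest $293.44 → $9,185.60; payment $2,113.05; balance $7,072.55
Quarter 4: opening $7,072.55; interest $233.39 → $7,305.94; payment $2,113.05; balance $5,192.89
Quarter 5: opening $5,192.89; interest $171.37 → $5,364.26; payment $2,113.05; balance $3,251.21
Quarter 6: opening $3,251.21; interest $107.29 → $3,358.50; payment $2,113.05; balance $1,245.45
Quarter 7: opening $1,245.45; interest $41.10 → $1,286.55; payment $1,286.55; balance $0.00
Balance reaches $0.00 in quarter 7.

7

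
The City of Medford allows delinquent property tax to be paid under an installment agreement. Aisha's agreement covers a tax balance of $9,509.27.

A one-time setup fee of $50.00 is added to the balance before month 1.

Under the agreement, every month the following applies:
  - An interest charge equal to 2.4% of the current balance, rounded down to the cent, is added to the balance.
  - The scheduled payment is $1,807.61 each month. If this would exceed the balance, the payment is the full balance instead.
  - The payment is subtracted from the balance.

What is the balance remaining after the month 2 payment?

$6,365.01

Month 1: opening $9,559.27; interest $229.42 → $9,788.69; payment $1,807.61; balance $7,981.08
Month 2: opening $7,981.08; interest $191.54 → $8,172.62; payment $1,807.61; balance $6,365.01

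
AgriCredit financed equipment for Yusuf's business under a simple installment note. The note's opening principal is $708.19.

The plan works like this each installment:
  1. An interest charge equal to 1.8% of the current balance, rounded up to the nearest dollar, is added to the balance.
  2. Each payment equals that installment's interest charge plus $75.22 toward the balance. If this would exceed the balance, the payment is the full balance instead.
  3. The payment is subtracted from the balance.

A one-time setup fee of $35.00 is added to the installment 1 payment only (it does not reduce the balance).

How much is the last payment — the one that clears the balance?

$32.21

# | Opening | Interest | Payment | Fee | End bal
1 | $708.19 | $13.00 | $88.22 | $35.00 | $632.97
2 | $632.97 | $12.00 | $87.22 | — | $557.75
3 | $557.75 | $11.00 | $86.22 | — | $482.53
4 | $482.53 | $9.00 | $84.22 | — | $407.31
5 | $407.31 | $8.00 | $83.22 | — | $332.09
6 | $332.09 | $6.00 | $81.22 | — | $256.87
7 | $256.87 | $5.00 | $80.22 | — | $181.65
8 | $181.65 | $4.00 | $79.22 | — | $106.43
9 | $106.43 | $2.00 | $77.22 | — | $31.21
10 | $31.21 | $1.00 | $32.21 | — | $0.00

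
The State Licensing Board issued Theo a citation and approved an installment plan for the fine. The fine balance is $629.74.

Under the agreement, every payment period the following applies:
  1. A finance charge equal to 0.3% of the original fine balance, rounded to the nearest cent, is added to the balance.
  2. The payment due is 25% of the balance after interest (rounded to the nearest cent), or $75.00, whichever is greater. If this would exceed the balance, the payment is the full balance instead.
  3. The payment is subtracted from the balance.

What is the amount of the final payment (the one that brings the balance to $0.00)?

$51.51

Payment period 1: opening $629.74; interest $1.89 → $631.63; payment $157.91; balance $473.72
Payment period 2: opening $473.72; interest $1.89 → $475.61; payment $118.90; balance $356.71
Payment period 3: opening $356.71; interest $1.89 → $358.60; payment $89.65; balance $268.95
Payment period 4: opening $268.95; interest $1.89 → $270.84; payment $75.00; balance $195.84
Payment period 5: opening $195.84; interest $1.89 → $197.73; payment $75.00; balance $122.73
Payment period 6: opening $122.73; interest $1.89 → $124.62; payment $75.00; balance $49.62
Payment period 7: opening $49.62; interest $1.89 → $51.51; payment $51.51; balance $0.00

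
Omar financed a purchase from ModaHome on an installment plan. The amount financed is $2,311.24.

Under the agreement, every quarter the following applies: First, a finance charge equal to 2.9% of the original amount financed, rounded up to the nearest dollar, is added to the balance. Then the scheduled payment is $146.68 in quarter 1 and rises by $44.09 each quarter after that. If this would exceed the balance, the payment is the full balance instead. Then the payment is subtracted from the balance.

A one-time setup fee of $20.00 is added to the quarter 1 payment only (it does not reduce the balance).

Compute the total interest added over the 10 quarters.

$680.00

# | Opening | Interest | Payment | Fee | End bal
1 | $2,311.24 | $68.00 | $146.68 | $20.00 | $2,232.56
2 | $2,232.56 | $68.00 | $190.77 | — | $2,109.79
3 | $2,109.79 | $68.00 | $234.86 | — | $1,942.93
4 | $1,942.93 | $68.00 | $278.95 | — | $1,731.98
5 | $1,731.98 | $68.00 | $323.04 | — | $1,476.94
6 | $1,476.94 | $68.00 | $367.13 | — | $1,177.81
7 | $1,177.81 | $68.00 | $411.22 | — | $834.59
8 | $834.59 | $68.00 | $455.31 | — | $447.28
9 | $447.28 | $68.00 | $499.40 | — | $15.88
10 | $15.88 | $68.00 | $83.88 | — | $0.00
Total interest: $68.00 + $68.00 + $68.00 + $68.00 + $68.00 + $68.00 + $68.00 + $68.00 + $68.00 + $68.00 = $680.00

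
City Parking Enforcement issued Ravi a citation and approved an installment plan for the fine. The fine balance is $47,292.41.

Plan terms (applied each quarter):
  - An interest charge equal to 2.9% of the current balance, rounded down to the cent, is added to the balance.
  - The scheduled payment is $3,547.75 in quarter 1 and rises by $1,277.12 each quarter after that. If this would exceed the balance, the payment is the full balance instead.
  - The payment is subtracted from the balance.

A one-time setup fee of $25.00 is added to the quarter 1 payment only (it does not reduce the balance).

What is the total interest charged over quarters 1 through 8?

$6,947.35

Quarter 1: opening $47,292.41; interest $1,371.47 → $48,663.88; payment $3,547.75 (+ $25.00 fee); balance $45,116.13
Quarter 2: opening $45,116.13; interest $1,308.36 → $46,424.49; payment $4,824.87; balance $41,599.62
Quarter 3: opening $41,599.62; interest $1,206.38 → $42,806.00; payment $6,101.99; balance $36,704.01
Quarter 4: opening $36,704.01; interest $1,064.41 → $37,768.42; payment $7,379.11; balance $30,389.31
Quarter 5: opening $30,389.31; interest $881.28 → $31,270.59; payment $8,656.23; balance $22,614.36
Quarter 6: opening $22,614.36; interest $655.81 → $23,270.17; payment $9,933.35; balance $13,336.82
Quarter 7: opening $13,336.82; interest $386.76 → $13,723.58; payment $11,210.47; balance $2,513.11
Quarter 8: opening $2,513.11; interest $72.88 → $2,585.99; payment $2,585.99; balance $0.00
Total interest: $1,371.47 + $1,308.36 + $1,206.38 + $1,064.41 + $881.28 + $655.81 + $386.76 + $72.88 = $6,947.35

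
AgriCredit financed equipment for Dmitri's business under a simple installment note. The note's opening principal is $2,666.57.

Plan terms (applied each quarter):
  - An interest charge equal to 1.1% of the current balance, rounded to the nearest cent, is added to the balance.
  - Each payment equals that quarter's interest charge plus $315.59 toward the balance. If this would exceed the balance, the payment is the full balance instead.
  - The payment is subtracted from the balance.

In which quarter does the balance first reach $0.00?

9

# | Opening | Interest | Payment | End bal
1 | $2,666.57 | $29.33 | $344.92 | $2,350.98
2 | $2,350.98 | $25.86 | $341.45 | $2,035.39
3 | $2,035.39 | $22.39 | $337.98 | $1,719.80
4 | $1,719.80 | $18.92 | $334.51 | $1,404.21
5 | $1,404.21 | $15.45 | $331.04 | $1,088.62
6 | $1,088.62 | $11.97 | $327.56 | $773.03
7 | $773.03 | $8.50 | $324.09 | $457.44
8 | $457.44 | $5.03 | $320.62 | $141.85
9 | $141.85 | $1.56 | $143.41 | $0.00
Balance reaches $0.00 in quarter 9.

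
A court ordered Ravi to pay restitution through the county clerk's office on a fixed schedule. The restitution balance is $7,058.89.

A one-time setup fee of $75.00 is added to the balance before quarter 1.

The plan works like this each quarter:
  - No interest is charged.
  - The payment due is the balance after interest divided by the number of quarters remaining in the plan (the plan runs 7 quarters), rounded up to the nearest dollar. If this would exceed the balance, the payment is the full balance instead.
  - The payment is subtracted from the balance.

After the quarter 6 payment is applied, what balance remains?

Quarter 1: opening $7,133.89; payment $1,020.00; balance $6,113.89
Quarter 2: opening $6,113.89; payment $1,019.00; balance $5,094.89
Quarter 3: opening $5,094.89; payment $1,019.00; balance $4,075.89
Quarter 4: opening $4,075.89; payment $1,019.00; balance $3,056.89
Quarter 5: opening $3,056.89; payment $1,019.00; balance $2,037.89
Quarter 6: opening $2,037.89; payment $1,019.00; balance $1,018.89

$1,018.89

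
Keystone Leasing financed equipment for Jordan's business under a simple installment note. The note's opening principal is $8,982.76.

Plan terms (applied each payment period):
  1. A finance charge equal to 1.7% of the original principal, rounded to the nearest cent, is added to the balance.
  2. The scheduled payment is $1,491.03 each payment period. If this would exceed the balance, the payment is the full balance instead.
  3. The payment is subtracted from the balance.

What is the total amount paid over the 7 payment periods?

$10,051.73

# | Opening | Interest | Payment | End bal
1 | $8,982.76 | $152.71 | $1,491.03 | $7,644.44
2 | $7,644.44 | $152.71 | $1,491.03 | $6,306.12
3 | $6,306.12 | $152.71 | $1,491.03 | $4,967.80
4 | $4,967.80 | $152.71 | $1,491.03 | $3,629.48
5 | $3,629.48 | $152.71 | $1,491.03 | $2,291.16
6 | $2,291.16 | $152.71 | $1,491.03 | $952.84
7 | $952.84 | $152.71 | $1,105.55 | $0.00
Total paid: $10,051.73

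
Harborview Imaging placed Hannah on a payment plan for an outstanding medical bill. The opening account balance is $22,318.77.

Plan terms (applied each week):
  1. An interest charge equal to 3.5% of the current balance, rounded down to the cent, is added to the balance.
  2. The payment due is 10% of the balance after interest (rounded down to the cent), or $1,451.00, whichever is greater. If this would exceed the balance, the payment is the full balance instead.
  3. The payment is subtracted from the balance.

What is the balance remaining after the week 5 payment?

Week 1: $22,318.77 +$781.15 interest = $23,099.92; pay $2,309.99 → $20,789.93
Week 2: $20,789.93 +$727.64 interest = $21,517.57; pay $2,151.75 → $19,365.82
Week 3: $19,365.82 +$677.80 interest = $20,043.62; pay $2,004.36 → $18,039.26
Week 4: $18,039.26 +$631.37 interest = $18,670.63; pay $1,867.06 → $16,803.57
Week 5: $16,803.57 +$588.12 interest = $17,391.69; pay $1,739.16 → $15,652.53

$15,652.53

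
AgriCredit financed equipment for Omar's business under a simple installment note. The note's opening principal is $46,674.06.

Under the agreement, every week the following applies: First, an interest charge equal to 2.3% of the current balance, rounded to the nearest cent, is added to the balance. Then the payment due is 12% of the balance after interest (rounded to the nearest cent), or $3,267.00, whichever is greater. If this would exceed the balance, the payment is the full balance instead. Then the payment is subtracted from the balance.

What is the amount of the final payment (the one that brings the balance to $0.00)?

# | Opening | Interest | Payment | End bal
1 | $46,674.06 | $1,073.50 | $5,729.71 | $42,017.85
2 | $42,017.85 | $966.41 | $5,158.11 | $37,826.15
3 | $37,826.15 | $870.00 | $4,643.54 | $34,052.61
4 | $34,052.61 | $783.21 | $4,180.30 | $30,655.52
5 | $30,655.52 | $705.08 | $3,763.27 | $27,597.33
6 | $27,597.33 | $634.74 | $3,387.85 | $24,844.22
7 | $24,844.22 | $571.42 | $3,267.00 | $22,148.64
8 | $22,148.64 | $509.42 | $3,267.00 | $19,391.06
9 | $19,391.06 | $445.99 | $3,267.00 | $16,570.05
10 | $16,570.05 | $381.11 | $3,267.00 | $13,684.16
11 | $13,684.16 | $314.74 | $3,267.00 | $10,731.90
12 | $10,731.90 | $246.83 | $3,267.00 | $7,711.73
13 | $7,711.73 | $177.37 | $3,267.00 | $4,622.10
14 | $4,622.10 | $106.31 | $3,267.00 | $1,461.41
15 | $1,461.41 | $33.61 | $1,495.02 | $0.00

$1,495.02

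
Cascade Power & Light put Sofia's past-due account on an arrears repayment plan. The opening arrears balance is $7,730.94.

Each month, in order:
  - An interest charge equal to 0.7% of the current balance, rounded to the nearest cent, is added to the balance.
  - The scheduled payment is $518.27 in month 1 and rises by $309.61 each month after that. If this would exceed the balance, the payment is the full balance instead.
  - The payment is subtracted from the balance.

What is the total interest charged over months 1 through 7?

Month 1: $7,730.94 +$54.12 interest = $7,785.06; pay $518.27 → $7,266.79
Month 2: $7,266.79 +$50.87 interest = $7,317.66; pay $827.88 → $6,489.78
Month 3: $6,489.78 +$45.43 interest = $6,535.21; pay $1,137.49 → $5,397.72
Month 4: $5,397.72 +$37.78 interest = $5,435.50; pay $1,447.10 → $3,988.40
Month 5: $3,988.40 +$27.92 interest = $4,016.32; pay $1,756.71 → $2,259.61
Month 6: $2,259.61 +$15.82 interest = $2,275.43; pay $2,066.32 → $209.11
Month 7: $209.11 +$1.46 interest = $210.57; pay $210.57 → $0.00
Total interest: $54.12 + $50.87 + $45.43 + $37.78 + $27.92 + $15.82 + $1.46 = $233.40

$233.40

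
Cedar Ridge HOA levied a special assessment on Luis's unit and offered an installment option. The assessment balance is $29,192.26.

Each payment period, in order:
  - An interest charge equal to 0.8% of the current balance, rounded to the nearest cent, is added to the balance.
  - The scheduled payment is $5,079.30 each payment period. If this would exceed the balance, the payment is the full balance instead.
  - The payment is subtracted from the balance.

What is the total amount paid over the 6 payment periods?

Payment period 1: $29,192.26 +$233.54 interest = $29,425.80; pay $5,079.30 → $24,346.50
Payment period 2: $24,346.50 +$194.77 interest = $24,541.27; pay $5,079.30 → $19,461.97
Payment period 3: $19,461.97 +$155.70 interest = $19,617.67; pay $5,079.30 → $14,538.37
Payment period 4: $14,538.37 +$116.31 interest = $14,654.68; pay $5,079.30 → $9,575.38
Payment period 5: $9,575.38 +$76.60 interest = $9,651.98; pay $5,079.30 → $4,572.68
Payment period 6: $4,572.68 +$36.58 interest = $4,609.26; pay $4,609.26 → $0.00
Total paid: $30,005.76

$30,005.76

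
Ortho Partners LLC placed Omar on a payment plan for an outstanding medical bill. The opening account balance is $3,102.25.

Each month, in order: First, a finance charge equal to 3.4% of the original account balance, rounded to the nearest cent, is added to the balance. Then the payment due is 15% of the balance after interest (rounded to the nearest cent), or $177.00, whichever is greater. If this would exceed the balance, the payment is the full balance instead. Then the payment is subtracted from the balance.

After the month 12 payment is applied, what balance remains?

$945.32

# | Opening | Interest | Payment | End bal
1 | $3,102.25 | $105.48 | $481.16 | $2,726.57
2 | $2,726.57 | $105.48 | $424.81 | $2,407.24
3 | $2,407.24 | $105.48 | $376.91 | $2,135.81
4 | $2,135.81 | $105.48 | $336.19 | $1,905.10
5 | $1,905.10 | $105.48 | $301.59 | $1,708.99
6 | $1,708.99 | $105.48 | $272.17 | $1,542.30
7 | $1,542.30 | $105.48 | $247.17 | $1,400.61
8 | $1,400.61 | $105.48 | $225.91 | $1,280.18
9 | $1,280.18 | $105.48 | $207.85 | $1,177.81
10 | $1,177.81 | $105.48 | $192.49 | $1,090.80
11 | $1,090.80 | $105.48 | $179.44 | $1,016.84
12 | $1,016.84 | $105.48 | $177.00 | $945.32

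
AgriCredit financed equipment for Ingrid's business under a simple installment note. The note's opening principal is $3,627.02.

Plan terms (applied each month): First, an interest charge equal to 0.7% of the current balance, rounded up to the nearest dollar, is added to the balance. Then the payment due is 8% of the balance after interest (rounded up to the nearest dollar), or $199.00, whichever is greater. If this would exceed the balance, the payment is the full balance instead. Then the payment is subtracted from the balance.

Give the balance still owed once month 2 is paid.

$3,113.02

Month 1: $3,627.02 +$26.00 interest = $3,653.02; pay $293.00 → $3,360.02
Month 2: $3,360.02 +$24.00 interest = $3,384.02; pay $271.00 → $3,113.02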